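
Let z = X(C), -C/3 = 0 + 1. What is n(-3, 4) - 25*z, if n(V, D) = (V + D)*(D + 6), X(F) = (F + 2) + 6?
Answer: -115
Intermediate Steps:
C = -3 (C = -3*(0 + 1) = -3*1 = -3)
X(F) = 8 + F (X(F) = (2 + F) + 6 = 8 + F)
n(V, D) = (6 + D)*(D + V) (n(V, D) = (D + V)*(6 + D) = (6 + D)*(D + V))
z = 5 (z = 8 - 3 = 5)
n(-3, 4) - 25*z = (4**2 + 6*4 + 6*(-3) + 4*(-3)) - 25*5 = (16 + 24 - 18 - 12) - 125 = 10 - 125 = -115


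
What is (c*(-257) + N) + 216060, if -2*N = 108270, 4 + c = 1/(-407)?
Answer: 66322128/407 ≈ 1.6295e+5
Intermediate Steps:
c = -1629/407 (c = -4 + 1/(-407) = -4 - 1/407 = -1629/407 ≈ -4.0025)
N = -54135 (N = -1/2*108270 = -54135)
(c*(-257) + N) + 216060 = (-1629/407*(-257) - 54135) + 216060 = (418653/407 - 54135) + 216060 = -21614292/407 + 216060 = 66322128/407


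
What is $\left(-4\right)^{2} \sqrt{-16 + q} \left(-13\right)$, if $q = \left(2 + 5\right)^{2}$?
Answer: $- 208 \sqrt{33} \approx -1194.9$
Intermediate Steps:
$q = 49$ ($q = 7^{2} = 49$)
$\left(-4\right)^{2} \sqrt{-16 + q} \left(-13\right) = \left(-4\right)^{2} \sqrt{-16 + 49} \left(-13\right) = 16 \sqrt{33} \left(-13\right) = - 208 \sqrt{33}$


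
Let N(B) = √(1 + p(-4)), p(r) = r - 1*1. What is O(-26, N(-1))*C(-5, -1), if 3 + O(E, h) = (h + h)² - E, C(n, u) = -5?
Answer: -35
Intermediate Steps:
p(r) = -1 + r (p(r) = r - 1 = -1 + r)
N(B) = 2*I (N(B) = √(1 + (-1 - 4)) = √(1 - 5) = √(-4) = 2*I)
O(E, h) = -3 - E + 4*h² (O(E, h) = -3 + ((h + h)² - E) = -3 + ((2*h)² - E) = -3 + (4*h² - E) = -3 + (-E + 4*h²) = -3 - E + 4*h²)
O(-26, N(-1))*C(-5, -1) = (-3 - 1*(-26) + 4*(2*I)²)*(-5) = (-3 + 26 + 4*(-4))*(-5) = (-3 + 26 - 16)*(-5) = 7*(-5) = -35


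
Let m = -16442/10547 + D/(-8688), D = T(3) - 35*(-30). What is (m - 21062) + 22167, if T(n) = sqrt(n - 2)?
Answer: 101099798287/91632336 ≈ 1103.3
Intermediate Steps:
T(n) = sqrt(-2 + n)
D = 1051 (D = sqrt(-2 + 3) - 35*(-30) = sqrt(1) + 1050 = 1 + 1050 = 1051)
m = -153932993/91632336 (m = -16442/10547 + 1051/(-8688) = -16442*1/10547 + 1051*(-1/8688) = -16442/10547 - 1051/8688 = -153932993/91632336 ≈ -1.6799)
(m - 21062) + 22167 = (-153932993/91632336 - 21062) + 22167 = -1930114193825/91632336 + 22167 = 101099798287/91632336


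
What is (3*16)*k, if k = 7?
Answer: 336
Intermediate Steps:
(3*16)*k = (3*16)*7 = 48*7 = 336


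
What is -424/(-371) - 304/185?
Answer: -648/1295 ≈ -0.50039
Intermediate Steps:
-424/(-371) - 304/185 = -424*(-1/371) - 304*1/185 = 8/7 - 304/185 = -648/1295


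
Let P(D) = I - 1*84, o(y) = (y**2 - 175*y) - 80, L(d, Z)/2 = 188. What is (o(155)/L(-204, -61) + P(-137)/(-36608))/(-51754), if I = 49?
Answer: 14550035/89046690304 ≈ 0.00016340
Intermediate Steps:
L(d, Z) = 376 (L(d, Z) = 2*188 = 376)
o(y) = -80 + y**2 - 175*y
P(D) = -35 (P(D) = 49 - 1*84 = 49 - 84 = -35)
(o(155)/L(-204, -61) + P(-137)/(-36608))/(-51754) = ((-80 + 155**2 - 175*155)/376 - 35/(-36608))/(-51754) = ((-80 + 24025 - 27125)*(1/376) - 35*(-1/36608))*(-1/51754) = (-3180*1/376 + 35/36608)*(-1/51754) = (-795/94 + 35/36608)*(-1/51754) = -14550035/1720576*(-1/51754) = 14550035/89046690304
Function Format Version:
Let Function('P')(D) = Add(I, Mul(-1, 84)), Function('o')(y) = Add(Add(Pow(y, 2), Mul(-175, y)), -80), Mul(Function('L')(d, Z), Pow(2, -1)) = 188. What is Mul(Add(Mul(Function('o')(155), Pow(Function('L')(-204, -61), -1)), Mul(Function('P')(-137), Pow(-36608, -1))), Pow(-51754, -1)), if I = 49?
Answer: Rational(14550035, 89046690304) ≈ 0.00016340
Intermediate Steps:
Function('L')(d, Z) = 376 (Function('L')(d, Z) = Mul(2, 188) = 376)
Function('o')(y) = Add(-80, Pow(y, 2), Mul(-175, y))
Function('P')(D) = -35 (Function('P')(D) = Add(49, Mul(-1, 84)) = Add(49, -84) = -35)
Mul(Add(Mul(Function('o')(155), Pow(Function('L')(-204, -61), -1)), Mul(Function('P')(-137), Pow(-36608, -1))), Pow(-51754, -1)) = Mul(Add(Mul(Add(-80, Pow(155, 2), Mul(-175, 155)), Pow(376, -1)), Mul(-35, Pow(-36608, -1))), Pow(-51754, -1)) = Mul(Add(Mul(Add(-80, 24025, -27125), Rational(1, 376)), Mul(-35, Rational(-1, 36608))), Rational(-1, 51754)) = Mul(Add(Mul(-3180, Rational(1, 376)), Rational(35, 36608)), Rational(-1, 51754)) = Mul(Add(Rational(-795, 94), Rational(35, 36608)), Rational(-1, 51754)) = Mul(Rational(-14550035, 1720576), Rational(-1, 51754)) = Rational(14550035, 89046690304)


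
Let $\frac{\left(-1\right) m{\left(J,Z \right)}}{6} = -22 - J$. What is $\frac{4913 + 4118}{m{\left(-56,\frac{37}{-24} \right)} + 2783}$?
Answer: $\frac{9031}{2579} \approx 3.5017$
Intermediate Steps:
$m{\left(J,Z \right)} = 132 + 6 J$ ($m{\left(J,Z \right)} = - 6 \left(-22 - J\right) = 132 + 6 J$)
$\frac{4913 + 4118}{m{\left(-56,\frac{37}{-24} \right)} + 2783} = \frac{4913 + 4118}{\left(132 + 6 \left(-56\right)\right) + 2783} = \frac{9031}{\left(132 - 336\right) + 2783} = \frac{9031}{-204 + 2783} = \frac{9031}{2579}$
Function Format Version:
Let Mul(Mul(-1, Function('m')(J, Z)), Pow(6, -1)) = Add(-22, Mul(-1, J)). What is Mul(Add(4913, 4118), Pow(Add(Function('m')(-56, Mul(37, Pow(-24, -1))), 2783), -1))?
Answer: Rational(9031, 2579) ≈ 3.5017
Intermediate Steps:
Function('m')(J, Z) = Add(132, Mul(6, J)) (Function('m')(J, Z) = Mul(-6, Add(-22, Mul(-1, J))) = Add(132, Mul(6, J)))
Mul(Add(4913, 4118), Pow(Add(Function('m')(-56, Mul(37, Pow(-24, -1))), 2783), -1)) = Mul(Add(4913, 4118), Pow(Add(Add(132, Mul(6, -56)), 2783), -1)) = Mul(9031, Pow(Add(Add(132, -336), 2783), -1)) = Mul(9031, Pow(Add(-204, 2783), -1)) = Mul(9031, Pow(2579, -1)) = Mul(9031, Rational(1, 2579)) = Rational(9031, 2579)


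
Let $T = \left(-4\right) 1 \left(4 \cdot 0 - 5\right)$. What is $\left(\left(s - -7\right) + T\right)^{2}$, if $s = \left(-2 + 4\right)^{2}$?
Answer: $961$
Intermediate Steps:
$s = 4$ ($s = 2^{2} = 4$)
$T = 20$ ($T = - 4 \left(0 - 5\right) = \left(-4\right) \left(-5\right) = 20$)
$\left(\left(s - -7\right) + T\right)^{2} = \left(\left(4 - -7\right) + 20\right)^{2} = \left(\left(4 + 7\right) + 20\right)^{2} = \left(11 + 20\right)^{2} = 31^{2} = 961$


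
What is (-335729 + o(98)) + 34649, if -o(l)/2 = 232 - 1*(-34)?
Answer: -301612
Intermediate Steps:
o(l) = -532 (o(l) = -2*(232 - 1*(-34)) = -2*(232 + 34) = -2*266 = -532)
(-335729 + o(98)) + 34649 = (-335729 - 532) + 34649 = -336261 + 34649 = -301612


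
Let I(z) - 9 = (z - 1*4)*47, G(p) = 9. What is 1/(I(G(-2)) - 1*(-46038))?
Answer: 1/46282 ≈ 2.1607e-5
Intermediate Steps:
I(z) = -179 + 47*z (I(z) = 9 + (z - 1*4)*47 = 9 + (z - 4)*47 = 9 + (-4 + z)*47 = 9 + (-188 + 47*z) = -179 + 47*z)
1/(I(G(-2)) - 1*(-46038)) = 1/((-179 + 47*9) - 1*(-46038)) = 1/((-179 + 423) + 46038) = 1/(244 + 46038) = 1/46282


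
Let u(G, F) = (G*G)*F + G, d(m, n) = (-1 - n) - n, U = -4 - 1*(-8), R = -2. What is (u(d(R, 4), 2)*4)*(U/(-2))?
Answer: -1224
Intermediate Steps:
U = 4 (U = -4 + 8 = 4)
d(m, n) = -1 - 2*n
u(G, F) = G + F*G**2 (u(G, F) = G**2*F + G = F*G**2 + G = G + F*G**2)
(u(d(R, 4), 2)*4)*(U/(-2)) = (((-1 - 2*4)*(1 + 2*(-1 - 2*4)))*4)*(4/(-2)) = (((-1 - 8)*(1 + 2*(-1 - 8)))*4)*(4*(-1/2)) = (-9*(1 + 2*(-9))*4)*(-2) = (-9*(1 - 18)*4)*(-2) = (-9*(-17)*4)*(-2) = (153*4)*(-2) = 612*(-2) = -1224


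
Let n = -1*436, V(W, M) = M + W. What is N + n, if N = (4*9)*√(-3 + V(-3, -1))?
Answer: -436 + 36*I*√7 ≈ -436.0 + 95.247*I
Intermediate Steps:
N = 36*I*√7 (N = (4*9)*√(-3 + (-1 - 3)) = 36*√(-3 - 4) = 36*√(-7) = 36*(I*√7) = 36*I*√7 ≈ 95.247*I)
n = -436
N + n = 36*I*√7 - 436 = -436 + 36*I*√7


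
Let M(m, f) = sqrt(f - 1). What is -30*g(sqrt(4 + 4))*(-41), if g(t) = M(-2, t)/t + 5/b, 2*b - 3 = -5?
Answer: -6150 + 615*sqrt(-2 + 4*sqrt(2))/2 ≈ -5562.0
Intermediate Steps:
b = -1 (b = 3/2 + (1/2)*(-5) = 3/2 - 5/2 = -1)
M(m, f) = sqrt(-1 + f)
g(t) = -5 + sqrt(-1 + t)/t (g(t) = sqrt(-1 + t)/t + 5/(-1) = sqrt(-1 + t)/t + 5*(-1) = sqrt(-1 + t)/t - 5 = -5 + sqrt(-1 + t)/t)
-30*g(sqrt(4 + 4))*(-41) = -30*(-5 + sqrt(-1 + sqrt(4 + 4))/(sqrt(4 + 4)))*(-41) = -30*(-5 + sqrt(-1 + sqrt(8))/(sqrt(8)))*(-41) = -30*(-5 + sqrt(-1 + 2*sqrt(2))/((2*sqrt(2))))*(-41) = -30*(-5 + (sqrt(2)/4)*sqrt(-1 + 2*sqrt(2)))*(-41) = -30*(-5 + sqrt(2)*sqrt(-1 + 2*sqrt(2))/4)*(-41) = (150 - 15*sqrt(2)*sqrt(-1 + 2*sqrt(2))/2)*(-41) = -6150 + 615*sqrt(2)*sqrt(-1 + 2*sqrt(2))/2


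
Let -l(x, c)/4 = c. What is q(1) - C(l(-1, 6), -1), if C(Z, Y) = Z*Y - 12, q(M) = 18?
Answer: 6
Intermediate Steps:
l(x, c) = -4*c
C(Z, Y) = -12 + Y*Z (C(Z, Y) = Y*Z - 12 = -12 + Y*Z)
q(1) - C(l(-1, 6), -1) = 18 - (-12 - (-4)*6) = 18 - (-12 - 1*(-24)) = 18 - (-12 + 24) = 18 - 1*12 = 18 - 12 = 6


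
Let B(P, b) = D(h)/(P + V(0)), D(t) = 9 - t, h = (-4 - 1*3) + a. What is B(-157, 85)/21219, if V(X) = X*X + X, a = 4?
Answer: -4/1110461 ≈ -3.6021e-6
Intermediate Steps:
V(X) = X + X² (V(X) = X² + X = X + X²)
h = -3 (h = (-4 - 1*3) + 4 = (-4 - 3) + 4 = -7 + 4 = -3)
B(P, b) = 12/P (B(P, b) = (9 - 1*(-3))/(P + 0*(1 + 0)) = (9 + 3)/(P + 0*1) = 12/(P + 0) = 12/P)
B(-157, 85)/21219 = (12/(-157))/21219 = (12*(-1/157))*(1/21219) = -12/157*1/21219 = -4/1110461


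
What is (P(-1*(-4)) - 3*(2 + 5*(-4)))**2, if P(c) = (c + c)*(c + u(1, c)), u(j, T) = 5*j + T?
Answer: 24964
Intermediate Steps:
u(j, T) = T + 5*j
P(c) = 2*c*(5 + 2*c) (P(c) = (c + c)*(c + (c + 5*1)) = (2*c)*(c + (c + 5)) = (2*c)*(c + (5 + c)) = (2*c)*(5 + 2*c) = 2*c*(5 + 2*c))
(P(-1*(-4)) - 3*(2 + 5*(-4)))**2 = (2*(-1*(-4))*(5 + 2*(-1*(-4))) - 3*(2 + 5*(-4)))**2 = (2*4*(5 + 2*4) - 3*(2 - 20))**2 = (2*4*(5 + 8) - 3*(-18))**2 = (2*4*13 + 54)**2 = (104 + 54)**2 = 158**2 = 24964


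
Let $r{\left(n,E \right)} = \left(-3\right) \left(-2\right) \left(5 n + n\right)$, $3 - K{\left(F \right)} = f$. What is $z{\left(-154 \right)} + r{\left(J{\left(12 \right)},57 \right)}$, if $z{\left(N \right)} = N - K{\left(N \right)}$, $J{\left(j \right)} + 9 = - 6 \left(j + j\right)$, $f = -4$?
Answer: $-5669$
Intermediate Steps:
$K{\left(F \right)} = 7$ ($K{\left(F \right)} = 3 - -4 = 3 + 4 = 7$)
$J{\left(j \right)} = -9 - 12 j$ ($J{\left(j \right)} = -9 - 6 \left(j + j\right) = -9 - 6 \cdot 2 j = -9 - 12 j$)
$z{\left(N \right)} = -7 + N$ ($z{\left(N \right)} = N - 7 = -7 + N$)
$r{\left(n,E \right)} = 36 n$ ($r{\left(n,E \right)} = 6 \cdot 6 n = 36 n$)
$z{\left(-154 \right)} + r{\left(J{\left(12 \right)},57 \right)} = \left(-7 - 154\right) + 36 \left(-9 - 144\right) = -161 + 36 \left(-9 - 144\right) = -161 + 36 \left(-153\right) = -161 - 5508 = -5669$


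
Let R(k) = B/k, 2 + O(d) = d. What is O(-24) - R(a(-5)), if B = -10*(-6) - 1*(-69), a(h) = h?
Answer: -⅕ ≈ -0.20000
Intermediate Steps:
O(d) = -2 + d
B = 129 (B = 60 + 69 = 129)
R(k) = 129/k
O(-24) - R(a(-5)) = (-2 - 24) - 129/(-5) = -26 - 129*(-1)/5 = -26 - 1*(-129/5) = -26 + 129/5 = -⅕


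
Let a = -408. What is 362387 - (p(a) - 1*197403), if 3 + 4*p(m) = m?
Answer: 2239571/4 ≈ 5.5989e+5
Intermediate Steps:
p(m) = -¾ + m/4
362387 - (p(a) - 1*197403) = 362387 - ((-¾ + (¼)*(-408)) - 1*197403) = 362387 - ((-¾ - 102) - 197403) = 362387 - (-411/4 - 197403) = 362387 - 1*(-790023/4) = 362387 + 790023/4 = 2239571/4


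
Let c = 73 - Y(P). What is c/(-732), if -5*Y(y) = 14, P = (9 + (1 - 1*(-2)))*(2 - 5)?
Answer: -379/3660 ≈ -0.10355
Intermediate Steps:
P = -36 (P = (9 + (1 + 2))*(-3) = (9 + 3)*(-3) = 12*(-3) = -36)
Y(y) = -14/5 (Y(y) = -⅕*14 = -14/5)
c = 379/5 (c = 73 - 1*(-14/5) = 73 + 14/5 = 379/5 ≈ 75.800)
c/(-732) = (379/5)/(-732) = (379/5)*(-1/732) = -379/3660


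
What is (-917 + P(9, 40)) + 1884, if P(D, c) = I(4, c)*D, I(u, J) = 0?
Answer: 967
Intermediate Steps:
P(D, c) = 0 (P(D, c) = 0*D = 0)
(-917 + P(9, 40)) + 1884 = (-917 + 0) + 1884 = -917 + 1884 = 967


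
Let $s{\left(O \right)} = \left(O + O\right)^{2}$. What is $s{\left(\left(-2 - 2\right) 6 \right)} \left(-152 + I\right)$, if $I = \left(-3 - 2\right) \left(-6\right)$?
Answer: $-281088$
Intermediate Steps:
$I = 30$ ($I = \left(-5\right) \left(-6\right) = 30$)
$s{\left(O \right)} = 4 O^{2}$ ($s{\left(O \right)} = \left(2 O\right)^{2} = 4 O^{2}$)
$s{\left(\left(-2 - 2\right) 6 \right)} \left(-152 + I\right) = 4 \left(\left(-2 - 2\right) 6\right)^{2} \left(-152 + 30\right) = 4 \left(\left(-4\right) 6\right)^{2} \left(-122\right) = 4 \left(-24\right)^{2} \left(-122\right) = 4 \cdot 576 \left(-122\right) = 2304 \left(-122\right) = -281088$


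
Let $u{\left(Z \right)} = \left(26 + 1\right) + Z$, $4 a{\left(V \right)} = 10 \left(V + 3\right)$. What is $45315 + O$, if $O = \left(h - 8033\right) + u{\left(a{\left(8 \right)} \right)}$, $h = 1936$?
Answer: $\frac{78545}{2} \approx 39273.0$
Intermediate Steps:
$a{\left(V \right)} = \frac{15}{2} + \frac{5 V}{2}$ ($a{\left(V \right)} = \frac{10 \left(V + 3\right)}{4} = \frac{10 \left(3 + V\right)}{4} = \frac{30 + 10 V}{4} = \frac{15}{2} + \frac{5 V}{2}$)
$u{\left(Z \right)} = 27 + Z$
$O = - \frac{12085}{2}$ ($O = \left(1936 - 8033\right) + \left(27 + \left(\frac{15}{2} + \frac{5}{2} \cdot 8\right)\right) = \left(1936 - 8033\right) + \left(27 + \left(\frac{15}{2} + 20\right)\right) = -6097 + \left(27 + \frac{55}{2}\right) = -6097 + \frac{109}{2} = - \frac{12085}{2} \approx -6042.5$)
$45315 + O = 45315 - \frac{12085}{2} = \frac{78545}{2}$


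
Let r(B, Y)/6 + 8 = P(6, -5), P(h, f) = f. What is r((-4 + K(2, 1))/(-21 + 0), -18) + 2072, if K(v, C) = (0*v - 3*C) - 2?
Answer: 1994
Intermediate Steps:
K(v, C) = -2 - 3*C (K(v, C) = (0 - 3*C) - 2 = -3*C - 2 = -2 - 3*C)
r(B, Y) = -78 (r(B, Y) = -48 + 6*(-5) = -48 - 30 = -78)
r((-4 + K(2, 1))/(-21 + 0), -18) + 2072 = -78 + 2072 = 1994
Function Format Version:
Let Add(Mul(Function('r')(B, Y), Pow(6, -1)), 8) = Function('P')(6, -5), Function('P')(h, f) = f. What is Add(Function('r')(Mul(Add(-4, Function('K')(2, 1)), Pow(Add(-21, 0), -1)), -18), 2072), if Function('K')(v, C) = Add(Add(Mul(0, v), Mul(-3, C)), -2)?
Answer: 1994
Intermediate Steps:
Function('K')(v, C) = Add(-2, Mul(-3, C)) (Function('K')(v, C) = Add(Add(0, Mul(-3, C)), -2) = Add(Mul(-3, C), -2) = Add(-2, Mul(-3, C)))
Function('r')(B, Y) = -78 (Function('r')(B, Y) = Add(-48, Mul(6, -5)) = Add(-48, -30) = -78)
Add(Function('r')(Mul(Add(-4, Function('K')(2, 1)), Pow(Add(-21, 0), -1)), -18), 2072) = Add(-78, 2072) = 1994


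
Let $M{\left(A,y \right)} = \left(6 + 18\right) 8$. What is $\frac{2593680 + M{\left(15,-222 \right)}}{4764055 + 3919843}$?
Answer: $\frac{1296936}{4341949} \approx 0.2987$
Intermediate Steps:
$M{\left(A,y \right)} = 192$ ($M{\left(A,y \right)} = 24 \cdot 8 = 192$)
$\frac{2593680 + M{\left(15,-222 \right)}}{4764055 + 3919843} = \frac{2593680 + 192}{4764055 + 3919843} = \frac{2593872}{8683898} = 2593872 \cdot \frac{1}{8683898} = \frac{1296936}{4341949}$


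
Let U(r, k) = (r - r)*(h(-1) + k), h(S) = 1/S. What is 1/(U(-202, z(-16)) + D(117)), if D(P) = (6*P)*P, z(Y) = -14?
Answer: 1/82134 ≈ 1.2175e-5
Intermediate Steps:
h(S) = 1/S
U(r, k) = 0 (U(r, k) = (r - r)*(1/(-1) + k) = 0*(-1 + k) = 0)
D(P) = 6*P**2
1/(U(-202, z(-16)) + D(117)) = 1/(0 + 6*117**2) = 1/(0 + 6*13689) = 1/(0 + 82134) = 1/82134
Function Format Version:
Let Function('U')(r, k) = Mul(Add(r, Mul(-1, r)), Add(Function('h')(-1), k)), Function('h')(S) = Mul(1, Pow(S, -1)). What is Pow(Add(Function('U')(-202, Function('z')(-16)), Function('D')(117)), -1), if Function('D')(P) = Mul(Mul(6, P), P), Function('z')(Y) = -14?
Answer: Rational(1, 82134) ≈ 1.2175e-5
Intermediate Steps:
Function('h')(S) = Pow(S, -1)
Function('U')(r, k) = 0 (Function('U')(r, k) = Mul(Add(r, Mul(-1, r)), Add(Pow(-1, -1), k)) = Mul(0, Add(-1, k)) = 0)
Function('D')(P) = Mul(6, Pow(P, 2))
Pow(Add(Function('U')(-202, Function('z')(-16)), Function('D')(117)), -1) = Pow(Add(0, Mul(6, Pow(117, 2))), -1) = Pow(Add(0, Mul(6, 13689)), -1) = Pow(Add(0, 82134), -1) = Pow(82134, -1) = Rational(1, 82134)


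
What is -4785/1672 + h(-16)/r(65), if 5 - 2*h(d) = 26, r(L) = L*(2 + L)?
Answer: -1896021/661960 ≈ -2.8643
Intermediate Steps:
h(d) = -21/2 (h(d) = 5/2 - ½*26 = 5/2 - 13 = -21/2)
-4785/1672 + h(-16)/r(65) = -4785/1672 - 21*1/(65*(2 + 65))/2 = -4785*1/1672 - 21/(2*(65*67)) = -435/152 - 21/2/4355 = -435/152 - 21/2*1/4355 = -435/152 - 21/8710 = -1896021/661960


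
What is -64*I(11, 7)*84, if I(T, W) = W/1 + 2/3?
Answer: -41216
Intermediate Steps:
I(T, W) = ⅔ + W (I(T, W) = W*1 + 2*(⅓) = W + ⅔ = ⅔ + W)
-64*I(11, 7)*84 = -64*(⅔ + 7)*84 = -64*23/3*84 = -1472/3*84 = -41216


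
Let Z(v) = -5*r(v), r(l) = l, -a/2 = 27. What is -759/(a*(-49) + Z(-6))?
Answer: -253/892 ≈ -0.28363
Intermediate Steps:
a = -54 (a = -2*27 = -54)
Z(v) = -5*v
-759/(a*(-49) + Z(-6)) = -759/(-54*(-49) - 5*(-6)) = -759/(2646 + 30) = -759/2676 = -759*1/2676 = -253/892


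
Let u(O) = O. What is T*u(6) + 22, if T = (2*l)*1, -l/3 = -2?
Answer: 94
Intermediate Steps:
l = 6 (l = -3*(-2) = 6)
T = 12 (T = (2*6)*1 = 12*1 = 12)
T*u(6) + 22 = 12*6 + 22 = 72 + 22 = 94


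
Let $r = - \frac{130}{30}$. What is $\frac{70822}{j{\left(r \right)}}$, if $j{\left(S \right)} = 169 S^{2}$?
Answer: $\frac{637398}{28561} \approx 22.317$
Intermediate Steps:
$r = - \frac{13}{3}$ ($r = \left(-130\right) \frac{1}{30} = - \frac{13}{3} \approx -4.3333$)
$\frac{70822}{j{\left(r \right)}} = \frac{70822}{169 \left(- \frac{13}{3}\right)^{2}} = \frac{70822}{169 \cdot \frac{169}{9}} = \frac{70822}{\frac{28561}{9}} = 70822 \cdot \frac{9}{28561} = \frac{637398}{28561}$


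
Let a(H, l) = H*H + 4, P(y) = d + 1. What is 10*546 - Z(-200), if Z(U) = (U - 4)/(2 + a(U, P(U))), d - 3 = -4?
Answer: 109216482/20003 ≈ 5460.0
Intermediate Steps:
d = -1 (d = 3 - 4 = -1)
P(y) = 0 (P(y) = -1 + 1 = 0)
a(H, l) = 4 + H**2 (a(H, l) = H**2 + 4 = 4 + H**2)
Z(U) = (-4 + U)/(6 + U**2) (Z(U) = (U - 4)/(2 + (4 + U**2)) = (-4 + U)/(6 + U**2))
10*546 - Z(-200) = 10*546 - (-4 - 200)/(6 + (-200)**2) = 5460 - (-204)/(6 + 40000) = 5460 - (-204)/40006 = 5460 - 1*(-102/20003) = 5460 + 102/20003 = 109216482/20003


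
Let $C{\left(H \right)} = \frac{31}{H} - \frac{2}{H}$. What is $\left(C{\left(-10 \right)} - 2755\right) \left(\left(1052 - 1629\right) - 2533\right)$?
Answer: $8577069$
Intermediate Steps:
$C{\left(H \right)} = \frac{29}{H}$
$\left(C{\left(-10 \right)} - 2755\right) \left(\left(1052 - 1629\right) - 2533\right) = \left(\frac{29}{-10} - 2755\right) \left(\left(1052 - 1629\right) - 2533\right) = \left(29 \left(- \frac{1}{10}\right) - 2755\right) \left(\left(1052 - 1629\right) - 2533\right) = \left(- \frac{29}{10} - 2755\right) \left(-577 - 2533\right) = \left(- \frac{27579}{10}\right) \left(-3110\right) = 8577069$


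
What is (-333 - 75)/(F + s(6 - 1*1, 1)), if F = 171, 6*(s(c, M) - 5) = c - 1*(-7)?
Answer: -204/89 ≈ -2.2921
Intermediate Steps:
s(c, M) = 37/6 + c/6 (s(c, M) = 5 + (c - 1*(-7))/6 = 5 + (c + 7)/6 = 5 + (7 + c)/6 = 5 + (7/6 + c/6) = 37/6 + c/6)
(-333 - 75)/(F + s(6 - 1*1, 1)) = (-333 - 75)/(171 + (37/6 + (6 - 1*1)/6)) = -408/(171 + (37/6 + (6 - 1)/6)) = -408/(171 + (37/6 + (⅙)*5)) = -408/(171 + (37/6 + ⅚)) = -408/(171 + 7) = -408/178 = -408*1/178 = -204/89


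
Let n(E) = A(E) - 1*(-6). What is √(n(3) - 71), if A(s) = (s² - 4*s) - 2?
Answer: I*√70 ≈ 8.3666*I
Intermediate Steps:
A(s) = -2 + s² - 4*s
n(E) = 4 + E² - 4*E (n(E) = (-2 + E² - 4*E) - 1*(-6) = (-2 + E² - 4*E) + 6 = 4 + E² - 4*E)
√(n(3) - 71) = √((4 + 3² - 4*3) - 71) = √((4 + 9 - 12) - 71) = √(1 - 71) = √(-70) = I*√70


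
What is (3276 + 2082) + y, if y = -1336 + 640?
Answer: 4662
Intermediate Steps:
y = -696
(3276 + 2082) + y = (3276 + 2082) - 696 = 5358 - 696 = 4662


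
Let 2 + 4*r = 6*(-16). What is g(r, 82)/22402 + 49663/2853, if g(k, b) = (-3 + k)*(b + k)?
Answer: 192702473/11115288 ≈ 17.337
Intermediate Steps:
r = -49/2 (r = -½ + (6*(-16))/4 = -½ + (¼)*(-96) = -½ - 24 = -49/2 ≈ -24.500)
g(r, 82)/22402 + 49663/2853 = ((-49/2)² - 3*82 - 3*(-49/2) + 82*(-49/2))/22402 + 49663/2853 = (2401/4 - 246 + 147/2 - 2009)*(1/22402) + 49663*(1/2853) = -6325/4*1/22402 + 49663/2853 = -275/3896 + 49663/2853 = 192702473/11115288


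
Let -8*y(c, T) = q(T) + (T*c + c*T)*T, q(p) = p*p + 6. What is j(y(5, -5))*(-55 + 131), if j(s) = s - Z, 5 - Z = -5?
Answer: -6859/2 ≈ -3429.5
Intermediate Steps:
Z = 10 (Z = 5 - 1*(-5) = 5 + 5 = 10)
q(p) = 6 + p² (q(p) = p² + 6 = 6 + p²)
y(c, T) = -¾ - T²/8 - c*T²/4 (y(c, T) = -((6 + T²) + (T*c + c*T)*T)/8 = -((6 + T²) + (T*c + T*c)*T)/8 = -((6 + T²) + (2*T*c)*T)/8 = -((6 + T²) + 2*c*T²)/8 = -(6 + T² + 2*c*T²)/8 = -¾ - T²/8 - c*T²/4)
j(s) = -10 + s (j(s) = s - 1*10 = s - 10 = -10 + s)
j(y(5, -5))*(-55 + 131) = (-10 + (-¾ - ⅛*(-5)² - ¼*5*(-5)²))*(-55 + 131) = (-10 + (-¾ - ⅛*25 - ¼*5*25))*76 = (-10 + (-¾ - 25/8 - 125/4))*76 = (-10 - 281/8)*76 = -361/8*76 = -6859/2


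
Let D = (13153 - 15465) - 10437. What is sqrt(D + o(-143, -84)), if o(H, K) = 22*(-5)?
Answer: I*sqrt(12859) ≈ 113.4*I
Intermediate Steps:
o(H, K) = -110
D = -12749 (D = -2312 - 10437 = -12749)
sqrt(D + o(-143, -84)) = sqrt(-12749 - 110) = sqrt(-12859) = I*sqrt(12859)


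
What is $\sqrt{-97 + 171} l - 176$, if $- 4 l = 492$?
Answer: $-176 - 123 \sqrt{74} \approx -1234.1$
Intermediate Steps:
$l = -123$ ($l = \left(- \frac{1}{4}\right) 492 = -123$)
$\sqrt{-97 + 171} l - 176 = \sqrt{-97 + 171} \left(-123\right) - 176 = \sqrt{74} \left(-123\right) - 176 = - 123 \sqrt{74} - 176 = -176 - 123 \sqrt{74}$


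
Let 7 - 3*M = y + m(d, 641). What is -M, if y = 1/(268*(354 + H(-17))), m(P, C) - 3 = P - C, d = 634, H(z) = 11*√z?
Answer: (-32428*√17 + 1043591*I)/(804*(-354*I + 11*√17)) ≈ -3.6667 - 4.4261e-7*I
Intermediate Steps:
m(P, C) = 3 + P - C (m(P, C) = 3 + (P - C) = 3 + P - C)
y = 1/(94872 + 2948*I*√17) (y = 1/(268*(354 + 11*√(-17))) = 1/(268*(354 + 11*(I*√17))) = 1/(268*(354 + 11*I*√17)) = 1/(94872 + 2948*I*√17) ≈ 1.037e-5 - 1.3286e-6*I)
M = 187747625/51203946 + 11*I*√17/102407892 (M = 7/3 - ((177/17067982 - 11*I*√17/34135964) + (3 + 634 - 1*641))/3 = 7/3 - ((177/17067982 - 11*I*√17/34135964) + (3 + 634 - 641))/3 = 7/3 - ((177/17067982 - 11*I*√17/34135964) - 4)/3 = 7/3 - (-68271751/17067982 - 11*I*√17/34135964)/3 = 7/3 + (68271751/51203946 + 11*I*√17/102407892) = 187747625/51203946 + 11*I*√17/102407892 ≈ 3.6667 + 4.4288e-7*I)
-M = -(187747625/51203946 + 11*I*√17/102407892) = -187747625/51203946 - 11*I*√17/102407892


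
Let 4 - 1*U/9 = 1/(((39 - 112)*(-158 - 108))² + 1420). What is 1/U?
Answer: 377060144/13574165175 ≈ 0.027778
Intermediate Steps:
U = 13574165175/377060144 (U = 36 - 9/(((39 - 112)*(-158 - 108))² + 1420) = 36 - 9/((-73*(-266))² + 1420) = 36 - 9/(19418² + 1420) = 36 - 9/(377058724 + 1420) = 36 - 9/377060144 = 13574165175/377060144 ≈ 36.000)
1/U = 1/(13574165175/377060144) = 377060144/13574165175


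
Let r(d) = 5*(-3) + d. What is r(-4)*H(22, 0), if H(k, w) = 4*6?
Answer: -456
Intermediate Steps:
r(d) = -15 + d
H(k, w) = 24
r(-4)*H(22, 0) = (-15 - 4)*24 = -19*24 = -456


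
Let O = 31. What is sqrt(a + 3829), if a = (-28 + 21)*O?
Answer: 2*sqrt(903) ≈ 60.100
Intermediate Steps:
a = -217 (a = (-28 + 21)*31 = -7*31 = -217)
sqrt(a + 3829) = sqrt(-217 + 3829) = sqrt(3612) = 2*sqrt(903)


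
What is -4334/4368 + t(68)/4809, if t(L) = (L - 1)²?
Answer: -29387/500136 ≈ -0.058758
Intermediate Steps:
t(L) = (-1 + L)²
-4334/4368 + t(68)/4809 = -4334/4368 + (-1 + 68)²/4809 = -4334*1/4368 + 67²*(1/4809) = -2167/2184 + 4489*(1/4809) = -2167/2184 + 4489/4809 = -29387/500136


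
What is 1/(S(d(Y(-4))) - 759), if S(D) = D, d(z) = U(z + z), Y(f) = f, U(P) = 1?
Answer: -1/758 ≈ -0.0013193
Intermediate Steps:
d(z) = 1
1/(S(d(Y(-4))) - 759) = 1/(1 - 759) = 1/(-758) = -1/758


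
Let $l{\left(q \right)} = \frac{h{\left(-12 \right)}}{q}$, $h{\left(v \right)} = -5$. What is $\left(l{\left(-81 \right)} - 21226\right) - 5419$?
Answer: $- \frac{2158240}{81} \approx -26645.0$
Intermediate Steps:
$l{\left(q \right)} = - \frac{5}{q}$
$\left(l{\left(-81 \right)} - 21226\right) - 5419 = \left(- \frac{5}{-81} - 21226\right) - 5419 = \left(\left(-5\right) \left(- \frac{1}{81}\right) - 21226\right) - 5419 = \left(\frac{5}{81} - 21226\right) - 5419 = - \frac{1719301}{81} - 5419 = - \frac{2158240}{81}$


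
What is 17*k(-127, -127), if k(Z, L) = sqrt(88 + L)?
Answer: 17*I*sqrt(39) ≈ 106.16*I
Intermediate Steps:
17*k(-127, -127) = 17*sqrt(88 - 127) = 17*sqrt(-39) = 17*(I*sqrt(39)) = 17*I*sqrt(39)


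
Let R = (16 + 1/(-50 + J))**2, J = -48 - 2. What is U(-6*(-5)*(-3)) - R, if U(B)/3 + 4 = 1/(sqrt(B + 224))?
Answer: -2676801/10000 + 3*sqrt(134)/134 ≈ -267.42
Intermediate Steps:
J = -50
R = 2556801/10000 (R = (16 + 1/(-50 - 50))**2 = (16 + 1/(-100))**2 = (16 - 1/100)**2 = (1599/100)**2 = 2556801/10000 ≈ 255.68)
U(B) = -12 + 3/sqrt(224 + B) (U(B) = -12 + 3/(sqrt(B + 224)) = -12 + 3/(sqrt(224 + B)) = -12 + 3/sqrt(224 + B))
U(-6*(-5)*(-3)) - R = (-12 + 3/sqrt(224 - 6*(-5)*(-3))) - 1*2556801/10000 = (-12 + 3/sqrt(224 + 30*(-3))) - 2556801/10000 = (-12 + 3/sqrt(224 - 90)) - 2556801/10000 = (-12 + 3/sqrt(134)) - 2556801/10000 = (-12 + 3*(sqrt(134)/134)) - 2556801/10000 = (-12 + 3*sqrt(134)/134) - 2556801/10000 = -2676801/10000 + 3*sqrt(134)/134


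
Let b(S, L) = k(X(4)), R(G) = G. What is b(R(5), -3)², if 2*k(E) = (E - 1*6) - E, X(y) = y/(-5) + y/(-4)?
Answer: 9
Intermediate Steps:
X(y) = -9*y/20 (X(y) = y*(-⅕) + y*(-¼) = -y/5 - y/4 = -9*y/20)
k(E) = -3 (k(E) = ((E - 1*6) - E)/2 = ((E - 6) - E)/2 = ((-6 + E) - E)/2 = (½)*(-6) = -3)
b(S, L) = -3
b(R(5), -3)² = (-3)² = 9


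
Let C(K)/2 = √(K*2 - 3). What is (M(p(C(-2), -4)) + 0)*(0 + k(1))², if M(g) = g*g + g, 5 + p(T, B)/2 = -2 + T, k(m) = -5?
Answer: 1750 - 2700*I*√7 ≈ 1750.0 - 7143.5*I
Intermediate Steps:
C(K) = 2*√(-3 + 2*K) (C(K) = 2*√(K*2 - 3) = 2*√(2*K - 3) = 2*√(-3 + 2*K))
p(T, B) = -14 + 2*T (p(T, B) = -10 + 2*(-2 + T) = -10 + (-4 + 2*T) = -14 + 2*T)
M(g) = g + g² (M(g) = g² + g = g + g²)
(M(p(C(-2), -4)) + 0)*(0 + k(1))² = ((-14 + 2*(2*√(-3 + 2*(-2))))*(1 + (-14 + 2*(2*√(-3 + 2*(-2))))) + 0)*(0 - 5)² = ((-14 + 2*(2*√(-3 - 4)))*(1 + (-14 + 2*(2*√(-3 - 4)))) + 0)*(-5)² = ((-14 + 2*(2*√(-7)))*(1 + (-14 + 2*(2*√(-7)))) + 0)*25 = ((-14 + 2*(2*(I*√7)))*(1 + (-14 + 2*(2*(I*√7)))) + 0)*25 = ((-14 + 2*(2*I*√7))*(1 + (-14 + 2*(2*I*√7))) + 0)*25 = ((-14 + 4*I*√7)*(1 + (-14 + 4*I*√7)) + 0)*25 = ((-14 + 4*I*√7)*(-13 + 4*I*√7) + 0)*25 = ((-14 + 4*I*√7)*(-13 + 4*I*√7))*25 = 25*(-14 + 4*I*√7)*(-13 + 4*I*√7)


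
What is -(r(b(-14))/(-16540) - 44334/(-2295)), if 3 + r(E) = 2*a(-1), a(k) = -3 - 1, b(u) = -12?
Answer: -5431923/281180 ≈ -19.318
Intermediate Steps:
a(k) = -4
r(E) = -11 (r(E) = -3 + 2*(-4) = -3 - 8 = -11)
-(r(b(-14))/(-16540) - 44334/(-2295)) = -(-11/(-16540) - 44334/(-2295)) = -(-11*(-1/16540) - 44334*(-1/2295)) = -(11/16540 + 1642/85) = -1*5431923/281180 = -5431923/281180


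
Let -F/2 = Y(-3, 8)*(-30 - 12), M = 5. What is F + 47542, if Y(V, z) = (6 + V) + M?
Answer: 48214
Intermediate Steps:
Y(V, z) = 11 + V (Y(V, z) = (6 + V) + 5 = 11 + V)
F = 672 (F = -2*(11 - 3)*(-30 - 12) = -16*(-42) = -2*(-336) = 672)
F + 47542 = 672 + 47542 = 48214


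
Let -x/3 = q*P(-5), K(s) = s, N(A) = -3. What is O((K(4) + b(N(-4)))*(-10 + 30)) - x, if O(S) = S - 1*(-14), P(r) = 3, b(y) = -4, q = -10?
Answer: -76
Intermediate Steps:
O(S) = 14 + S (O(S) = S + 14 = 14 + S)
x = 90 (x = -(-30)*3 = -3*(-30) = 90)
O((K(4) + b(N(-4)))*(-10 + 30)) - x = (14 + (4 - 4)*(-10 + 30)) - 1*90 = (14 + 0*20) - 90 = (14 + 0) - 90 = 14 - 90 = -76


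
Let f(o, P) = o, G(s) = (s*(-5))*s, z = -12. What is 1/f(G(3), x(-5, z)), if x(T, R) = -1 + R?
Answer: -1/45 ≈ -0.022222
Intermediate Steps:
G(s) = -5*s² (G(s) = (-5*s)*s = -5*s²)
1/f(G(3), x(-5, z)) = 1/(-5*3²) = 1/(-5*9) = 1/(-45) = -1/45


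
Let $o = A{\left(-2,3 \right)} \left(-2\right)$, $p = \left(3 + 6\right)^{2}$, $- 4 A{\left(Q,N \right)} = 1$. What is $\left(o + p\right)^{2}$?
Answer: $\frac{26569}{4} \approx 6642.3$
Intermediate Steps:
$A{\left(Q,N \right)} = - \frac{1}{4}$ ($A{\left(Q,N \right)} = \left(- \frac{1}{4}\right) 1 = - \frac{1}{4}$)
$p = 81$ ($p = 9^{2} = 81$)
$o = \frac{1}{2}$ ($o = \left(- \frac{1}{4}\right) \left(-2\right) = \frac{1}{2} \approx 0.5$)
$\left(o + p\right)^{2} = \left(\frac{1}{2} + 81\right)^{2} = \left(\frac{163}{2}\right)^{2} = \frac{26569}{4}$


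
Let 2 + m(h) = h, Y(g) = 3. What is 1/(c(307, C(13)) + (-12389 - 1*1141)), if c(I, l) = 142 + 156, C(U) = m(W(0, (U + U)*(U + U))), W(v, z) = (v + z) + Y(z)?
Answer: -1/13232 ≈ -7.5574e-5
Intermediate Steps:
W(v, z) = 3 + v + z (W(v, z) = (v + z) + 3 = 3 + v + z)
m(h) = -2 + h
C(U) = 1 + 4*U**2 (C(U) = -2 + (3 + 0 + (U + U)*(U + U)) = -2 + (3 + 0 + (2*U)*(2*U)) = -2 + (3 + 0 + 4*U**2) = -2 + (3 + 4*U**2) = 1 + 4*U**2)
c(I, l) = 298
1/(c(307, C(13)) + (-12389 - 1*1141)) = 1/(298 + (-12389 - 1*1141)) = 1/(298 + (-12389 - 1141)) = 1/(298 - 13530) = 1/(-13232) = -1/13232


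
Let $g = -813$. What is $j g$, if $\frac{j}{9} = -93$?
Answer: $680481$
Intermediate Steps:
$j = -837$ ($j = 9 \left(-93\right) = -837$)
$j g = \left(-837\right) \left(-813\right) = 680481$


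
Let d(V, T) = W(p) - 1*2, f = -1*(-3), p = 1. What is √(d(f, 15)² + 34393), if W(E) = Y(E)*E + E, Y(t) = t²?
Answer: √34393 ≈ 185.45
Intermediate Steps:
f = 3
W(E) = E + E³ (W(E) = E²*E + E = E³ + E = E + E³)
d(V, T) = 0 (d(V, T) = (1 + 1³) - 1*2 = (1 + 1) - 2 = 2 - 2 = 0)
√(d(f, 15)² + 34393) = √(0² + 34393) = √(0 + 34393) = √34393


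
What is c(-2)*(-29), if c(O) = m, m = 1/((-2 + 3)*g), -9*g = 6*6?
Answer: 29/4 ≈ 7.2500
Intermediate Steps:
g = -4 (g = -2*6/3 = -1/9*36 = -4)
m = -1/4 (m = 1/((-2 + 3)*(-4)) = -1/4/1 = 1*(-1/4) = -1/4 ≈ -0.25000)
c(O) = -1/4
c(-2)*(-29) = -1/4*(-29) = 29/4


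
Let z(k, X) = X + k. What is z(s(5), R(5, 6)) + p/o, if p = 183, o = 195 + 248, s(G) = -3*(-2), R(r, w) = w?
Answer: 5499/443 ≈ 12.413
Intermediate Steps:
s(G) = 6
o = 443
z(s(5), R(5, 6)) + p/o = (6 + 6) + 183/443 = 12 + 183*(1/443) = 12 + 183/443 = 5499/443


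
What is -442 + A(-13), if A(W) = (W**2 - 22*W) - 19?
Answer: -6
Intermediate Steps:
A(W) = -19 + W**2 - 22*W
-442 + A(-13) = -442 + (-19 + (-13)**2 - 22*(-13)) = -442 + (-19 + 169 + 286) = -442 + 436 = -6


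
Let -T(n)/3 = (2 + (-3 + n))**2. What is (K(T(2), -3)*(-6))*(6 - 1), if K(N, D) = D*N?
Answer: -270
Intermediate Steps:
T(n) = -3*(-1 + n)**2 (T(n) = -3*(2 + (-3 + n))**2 = -3*(-1 + n)**2)
(K(T(2), -3)*(-6))*(6 - 1) = (-(-9)*(-1 + 2)**2*(-6))*(6 - 1) = (-(-9)*1**2*(-6))*5 = (-(-9)*(-6))*5 = (-3*(-3)*(-6))*5 = (9*(-6))*5 = -54*5 = -270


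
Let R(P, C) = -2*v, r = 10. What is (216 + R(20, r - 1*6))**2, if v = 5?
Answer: 42436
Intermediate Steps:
R(P, C) = -10 (R(P, C) = -2*5 = -10)
(216 + R(20, r - 1*6))**2 = (216 - 10)**2 = 206**2 = 42436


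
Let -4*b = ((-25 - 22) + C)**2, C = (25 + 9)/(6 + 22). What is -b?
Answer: 410881/784 ≈ 524.08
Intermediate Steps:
C = 17/14 (C = 34/28 = 34*(1/28) = 17/14 ≈ 1.2143)
b = -410881/784 (b = -((-25 - 22) + 17/14)**2/4 = -(-47 + 17/14)**2/4 = -(-641/14)**2/4 = -1/4*410881/196 = -410881/784 ≈ -524.08)
-b = -1*(-410881/784) = 410881/784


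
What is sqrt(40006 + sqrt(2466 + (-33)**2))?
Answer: sqrt(40006 + 3*sqrt(395)) ≈ 200.16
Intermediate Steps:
sqrt(40006 + sqrt(2466 + (-33)**2)) = sqrt(40006 + sqrt(2466 + 1089)) = sqrt(40006 + sqrt(3555)) = sqrt(40006 + 3*sqrt(395))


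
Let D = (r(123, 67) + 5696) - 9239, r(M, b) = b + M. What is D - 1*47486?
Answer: -50839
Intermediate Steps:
r(M, b) = M + b
D = -3353 (D = ((123 + 67) + 5696) - 9239 = (190 + 5696) - 9239 = 5886 - 9239 = -3353)
D - 1*47486 = -3353 - 1*47486 = -3353 - 47486 = -50839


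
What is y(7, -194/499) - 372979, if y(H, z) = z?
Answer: -186116715/499 ≈ -3.7298e+5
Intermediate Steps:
y(7, -194/499) - 372979 = -194/499 - 372979 = -186116715/499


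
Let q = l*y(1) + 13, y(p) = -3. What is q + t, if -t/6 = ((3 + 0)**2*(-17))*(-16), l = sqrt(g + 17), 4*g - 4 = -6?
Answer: -14675 - 3*sqrt(66)/2 ≈ -14687.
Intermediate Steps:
g = -1/2 (g = 1 + (1/4)*(-6) = 1 - 3/2 = -1/2 ≈ -0.50000)
l = sqrt(66)/2 (l = sqrt(-1/2 + 17) = sqrt(33/2) = sqrt(66)/2 ≈ 4.0620)
q = 13 - 3*sqrt(66)/2 (q = (sqrt(66)/2)*(-3) + 13 = -3*sqrt(66)/2 + 13 = 13 - 3*sqrt(66)/2 ≈ 0.81394)
t = -14688 (t = -6*(3 + 0)**2*(-17)*(-16) = -6*3**2*(-17)*(-16) = -6*9*(-17)*(-16) = -(-918)*(-16) = -6*2448 = -14688)
q + t = (13 - 3*sqrt(66)/2) - 14688 = -14675 - 3*sqrt(66)/2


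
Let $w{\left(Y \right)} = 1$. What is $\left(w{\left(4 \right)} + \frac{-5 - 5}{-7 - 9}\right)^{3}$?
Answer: $\frac{2197}{512} \approx 4.291$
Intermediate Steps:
$\left(w{\left(4 \right)} + \frac{-5 - 5}{-7 - 9}\right)^{3} = \left(1 + \frac{-5 - 5}{-7 - 9}\right)^{3} = \left(1 - \frac{10}{-16}\right)^{3} = \left(1 - - \frac{5}{8}\right)^{3} = \left(1 + \frac{5}{8}\right)^{3} = \left(\frac{13}{8}\right)^{3} = \frac{2197}{512}$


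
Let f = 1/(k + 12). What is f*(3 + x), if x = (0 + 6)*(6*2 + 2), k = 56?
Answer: 87/68 ≈ 1.2794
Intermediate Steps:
f = 1/68 (f = 1/(56 + 12) = 1/68 ≈ 0.014706)
x = 84 (x = 6*(12 + 2) = 6*14 = 84)
f*(3 + x) = (3 + 84)/68 = (1/68)*87 = 87/68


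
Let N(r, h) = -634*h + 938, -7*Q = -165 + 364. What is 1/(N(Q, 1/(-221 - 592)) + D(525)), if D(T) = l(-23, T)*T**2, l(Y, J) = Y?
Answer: -813/5153148647 ≈ -1.5777e-7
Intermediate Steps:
Q = -199/7 (Q = -(-165 + 364)/7 = -1/7*199 = -199/7 ≈ -28.429)
D(T) = -23*T**2
N(r, h) = 938 - 634*h
1/(N(Q, 1/(-221 - 592)) + D(525)) = 1/((938 - 634/(-221 - 592)) - 23*525**2) = 1/((938 - 634/(-813)) - 23*275625) = 1/((938 - 634*(-1/813)) - 6339375) = 1/((938 + 634/813) - 6339375) = 1/(763228/813 - 6339375) = 1/(-5153148647/813) = -813/5153148647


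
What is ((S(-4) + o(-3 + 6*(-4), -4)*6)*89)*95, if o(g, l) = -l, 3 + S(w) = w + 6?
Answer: 194465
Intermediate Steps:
S(w) = 3 + w (S(w) = -3 + (w + 6) = -3 + (6 + w) = 3 + w)
((S(-4) + o(-3 + 6*(-4), -4)*6)*89)*95 = (((3 - 4) - 1*(-4)*6)*89)*95 = ((-1 + 4*6)*89)*95 = ((-1 + 24)*89)*95 = (23*89)*95 = 2047*95 = 194465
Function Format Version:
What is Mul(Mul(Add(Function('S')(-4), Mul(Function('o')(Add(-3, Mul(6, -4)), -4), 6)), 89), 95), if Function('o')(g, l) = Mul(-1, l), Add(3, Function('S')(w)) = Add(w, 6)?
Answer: 194465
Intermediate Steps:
Function('S')(w) = Add(3, w) (Function('S')(w) = Add(-3, Add(w, 6)) = Add(-3, Add(6, w)) = Add(3, w))
Mul(Mul(Add(Function('S')(-4), Mul(Function('o')(Add(-3, Mul(6, -4)), -4), 6)), 89), 95) = Mul(Mul(Add(Add(3, -4), Mul(Mul(-1, -4), 6)), 89), 95) = Mul(Mul(Add(-1, Mul(4, 6)), 89), 95) = Mul(Mul(Add(-1, 24), 89), 95) = Mul(Mul(23, 89), 95) = Mul(2047, 95) = 194465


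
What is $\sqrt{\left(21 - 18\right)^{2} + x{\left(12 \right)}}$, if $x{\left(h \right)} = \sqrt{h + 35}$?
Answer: $\sqrt{9 + \sqrt{47}} \approx 3.9819$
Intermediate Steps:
$x{\left(h \right)} = \sqrt{35 + h}$
$\sqrt{\left(21 - 18\right)^{2} + x{\left(12 \right)}} = \sqrt{\left(21 - 18\right)^{2} + \sqrt{35 + 12}} = \sqrt{3^{2} + \sqrt{47}} = \sqrt{9 + \sqrt{47}}$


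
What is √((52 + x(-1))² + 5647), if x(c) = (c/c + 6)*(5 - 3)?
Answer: √10003 ≈ 100.02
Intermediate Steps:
x(c) = 14 (x(c) = (1 + 6)*2 = 7*2 = 14)
√((52 + x(-1))² + 5647) = √((52 + 14)² + 5647) = √(66² + 5647) = √(4356 + 5647) = √10003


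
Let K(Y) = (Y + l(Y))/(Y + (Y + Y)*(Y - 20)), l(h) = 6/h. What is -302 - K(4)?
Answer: -74885/248 ≈ -301.96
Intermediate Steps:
K(Y) = (Y + 6/Y)/(Y + 2*Y*(-20 + Y)) (K(Y) = (Y + 6/Y)/(Y + (Y + Y)*(Y - 20)) = (Y + 6/Y)/(Y + (2*Y)*(-20 + Y)) = (Y + 6/Y)/(Y + 2*Y*(-20 + Y)))
-302 - K(4) = -302 - (6 + 4²)/(4²*(-39 + 2*4)) = -302 - (6 + 16)/(16*(-39 + 8)) = -302 - 22/(16*(-31)) = -302 - (-1)*22/(16*31) = -302 - 1*(-11/248) = -302 + 11/248 = -74885/248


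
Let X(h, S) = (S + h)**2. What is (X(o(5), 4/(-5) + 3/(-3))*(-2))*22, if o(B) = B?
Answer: -11264/25 ≈ -450.56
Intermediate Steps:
(X(o(5), 4/(-5) + 3/(-3))*(-2))*22 = (((4/(-5) + 3/(-3)) + 5)**2*(-2))*22 = (((4*(-1/5) + 3*(-1/3)) + 5)**2*(-2))*22 = (((-4/5 - 1) + 5)**2*(-2))*22 = ((-9/5 + 5)**2*(-2))*22 = ((16/5)**2*(-2))*22 = ((256/25)*(-2))*22 = -512/25*22 = -11264/25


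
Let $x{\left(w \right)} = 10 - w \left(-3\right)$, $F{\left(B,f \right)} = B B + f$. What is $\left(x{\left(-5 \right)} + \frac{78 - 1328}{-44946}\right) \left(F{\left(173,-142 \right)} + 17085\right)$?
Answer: $- \frac{581941920}{2497} \approx -2.3306 \cdot 10^{5}$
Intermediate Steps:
$F{\left(B,f \right)} = f + B^{2}$ ($F{\left(B,f \right)} = B^{2} + f = f + B^{2}$)
$x{\left(w \right)} = 10 + 3 w$ ($x{\left(w \right)} = 10 - - 3 w = 10 + 3 w$)
$\left(x{\left(-5 \right)} + \frac{78 - 1328}{-44946}\right) \left(F{\left(173,-142 \right)} + 17085\right) = \left(\left(10 + 3 \left(-5\right)\right) + \frac{78 - 1328}{-44946}\right) \left(\left(-142 + 173^{2}\right) + 17085\right) = \left(\left(10 - 15\right) + \left(78 - 1328\right) \left(- \frac{1}{44946}\right)\right) \left(\left(-142 + 29929\right) + 17085\right) = \left(-5 - - \frac{625}{22473}\right) \left(29787 + 17085\right) = \left(-5 + \frac{625}{22473}\right) 46872 = \left(- \frac{111740}{22473}\right) 46872 = - \frac{581941920}{2497}$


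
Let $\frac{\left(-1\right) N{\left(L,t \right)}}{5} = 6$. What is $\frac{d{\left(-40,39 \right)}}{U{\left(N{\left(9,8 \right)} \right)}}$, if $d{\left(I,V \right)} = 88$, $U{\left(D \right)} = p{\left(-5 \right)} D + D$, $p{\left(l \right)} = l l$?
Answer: $- \frac{22}{195} \approx -0.11282$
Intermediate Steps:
$p{\left(l \right)} = l^{2}$
$N{\left(L,t \right)} = -30$ ($N{\left(L,t \right)} = \left(-5\right) 6 = -30$)
$U{\left(D \right)} = 26 D$ ($U{\left(D \right)} = \left(-5\right)^{2} D + D = 25 D + D = 26 D$)
$\frac{d{\left(-40,39 \right)}}{U{\left(N{\left(9,8 \right)} \right)}} = \frac{88}{26 \left(-30\right)} = \frac{88}{-780} = 88 \left(- \frac{1}{780}\right) = - \frac{22}{195}$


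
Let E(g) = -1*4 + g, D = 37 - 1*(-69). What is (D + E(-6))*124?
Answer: 11904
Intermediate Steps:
D = 106 (D = 37 + 69 = 106)
E(g) = -4 + g
(D + E(-6))*124 = (106 + (-4 - 6))*124 = (106 - 10)*124 = 96*124 = 11904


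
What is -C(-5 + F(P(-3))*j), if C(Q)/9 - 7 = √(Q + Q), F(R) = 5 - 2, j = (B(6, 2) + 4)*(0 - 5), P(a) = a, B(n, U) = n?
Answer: -63 - 9*I*√310 ≈ -63.0 - 158.46*I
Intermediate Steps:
j = -50 (j = (6 + 4)*(0 - 5) = 10*(-5) = -50)
F(R) = 3
C(Q) = 63 + 9*√2*√Q (C(Q) = 63 + 9*√(Q + Q) = 63 + 9*√(2*Q) = 63 + 9*(√2*√Q) = 63 + 9*√2*√Q)
-C(-5 + F(P(-3))*j) = -(63 + 9*√2*√(-5 + 3*(-50))) = -(63 + 9*√2*√(-5 - 150)) = -(63 + 9*√2*√(-155)) = -(63 + 9*√2*(I*√155)) = -(63 + 9*I*√310) = -63 - 9*I*√310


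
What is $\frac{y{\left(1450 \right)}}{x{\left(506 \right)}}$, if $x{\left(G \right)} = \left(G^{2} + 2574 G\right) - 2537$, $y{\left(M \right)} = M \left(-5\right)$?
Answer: $- \frac{7250}{1555943} \approx -0.0046596$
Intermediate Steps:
$y{\left(M \right)} = - 5 M$
$x{\left(G \right)} = -2537 + G^{2} + 2574 G$
$\frac{y{\left(1450 \right)}}{x{\left(506 \right)}} = \frac{\left(-5\right) 1450}{-2537 + 506^{2} + 2574 \cdot 506} = - \frac{7250}{-2537 + 256036 + 1302444} = - \frac{7250}{1555943}$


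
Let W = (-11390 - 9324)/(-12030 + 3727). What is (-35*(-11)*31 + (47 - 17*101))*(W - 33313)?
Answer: -2839064188125/8303 ≈ -3.4193e+8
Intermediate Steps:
W = 20714/8303 (W = -20714/(-8303) = -20714*(-1/8303) = 20714/8303 ≈ 2.4948)
(-35*(-11)*31 + (47 - 17*101))*(W - 33313) = (-35*(-11)*31 + (47 - 17*101))*(20714/8303 - 33313) = (385*31 + (47 - 1717))*(-276577125/8303) = (11935 - 1670)*(-276577125/8303) = 10265*(-276577125/8303) = -2839064188125/8303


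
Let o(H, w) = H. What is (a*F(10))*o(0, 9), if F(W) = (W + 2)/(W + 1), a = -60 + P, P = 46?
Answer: 0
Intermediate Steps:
a = -14 (a = -60 + 46 = -14)
F(W) = (2 + W)/(1 + W)
(a*F(10))*o(0, 9) = -14*(2 + 10)/(1 + 10)*0 = -14*12/11*0 = -168/11*0 = 0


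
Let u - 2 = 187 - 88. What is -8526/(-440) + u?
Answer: 26483/220 ≈ 120.38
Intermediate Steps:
u = 101 (u = 2 + (187 - 88) = 2 + 99 = 101)
-8526/(-440) + u = -8526/(-440) + 101 = -8526*(-1)/440 + 101 = -98*(-87/440) + 101 = 4263/220 + 101 = 26483/220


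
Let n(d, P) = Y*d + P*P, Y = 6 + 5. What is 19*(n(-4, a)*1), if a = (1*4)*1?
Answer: -532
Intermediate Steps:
Y = 11
a = 4 (a = 4*1 = 4)
n(d, P) = P² + 11*d (n(d, P) = 11*d + P*P = 11*d + P² = P² + 11*d)
19*(n(-4, a)*1) = 19*((4² + 11*(-4))*1) = 19*((16 - 44)*1) = 19*(-28*1) = 19*(-28) = -532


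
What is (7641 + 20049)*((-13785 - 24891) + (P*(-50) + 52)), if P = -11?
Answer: -1054269060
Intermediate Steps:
(7641 + 20049)*((-13785 - 24891) + (P*(-50) + 52)) = (7641 + 20049)*((-13785 - 24891) + (-11*(-50) + 52)) = 27690*(-38676 + (550 + 52)) = 27690*(-38676 + 602) = 27690*(-38074) = -1054269060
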